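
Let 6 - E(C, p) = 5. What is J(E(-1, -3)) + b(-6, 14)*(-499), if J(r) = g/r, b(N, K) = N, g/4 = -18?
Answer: 2922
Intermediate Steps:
g = -72 (g = 4*(-18) = -72)
E(C, p) = 1 (E(C, p) = 6 - 1*5 = 6 - 5 = 1)
J(r) = -72/r
J(E(-1, -3)) + b(-6, 14)*(-499) = -72/1 - 6*(-499) = -72*1 + 2994 = -72 + 2994 = 2922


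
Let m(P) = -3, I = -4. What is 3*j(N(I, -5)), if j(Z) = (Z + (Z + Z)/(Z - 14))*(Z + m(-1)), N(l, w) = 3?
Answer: 0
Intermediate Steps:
j(Z) = (-3 + Z)*(Z + 2*Z/(-14 + Z)) (j(Z) = (Z + (Z + Z)/(Z - 14))*(Z - 3) = (Z + (2*Z)/(-14 + Z))*(-3 + Z) = (Z + 2*Z/(-14 + Z))*(-3 + Z) = (-3 + Z)*(Z + 2*Z/(-14 + Z)))
3*j(N(I, -5)) = 3*(3*(36 + 3² - 15*3)/(-14 + 3)) = 3*(3*(36 + 9 - 45)/(-11)) = 3*(3*(-1/11)*0) = 3*0 = 0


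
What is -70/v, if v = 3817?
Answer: -70/3817 ≈ -0.018339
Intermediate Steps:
-70/v = -70/3817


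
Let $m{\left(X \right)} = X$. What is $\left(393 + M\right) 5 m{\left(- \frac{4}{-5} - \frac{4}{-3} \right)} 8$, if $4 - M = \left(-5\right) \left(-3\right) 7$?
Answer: $\frac{74752}{3} \approx 24917.0$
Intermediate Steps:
$M = -101$ ($M = 4 - \left(-5\right) \left(-3\right) 7 = 4 - 15 \cdot 7 = 4 - 105 = -101$)
$\left(393 + M\right) 5 m{\left(- \frac{4}{-5} - \frac{4}{-3} \right)} 8 = \left(393 - 101\right) 5 \left(- \frac{4}{-5} - \frac{4}{-3}\right) 8 = 292 \cdot 5 \left(\left(-4\right) \left(- \frac{1}{5}\right) - - \frac{4}{3}\right) 8 = 292 \cdot 5 \left(\frac{4}{5} + \frac{4}{3}\right) 8 = 292 \cdot 5 \cdot \frac{32}{15} \cdot 8 = 292 \cdot \frac{32}{3} \cdot 8 = 292 \cdot \frac{256}{3} = \frac{74752}{3}$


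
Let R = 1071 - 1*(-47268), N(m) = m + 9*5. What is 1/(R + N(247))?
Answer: 1/48631 ≈ 2.0563e-5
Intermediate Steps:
N(m) = 45 + m (N(m) = m + 45 = 45 + m)
R = 48339 (R = 1071 + 47268 = 48339)
1/(R + N(247)) = 1/(48339 + (45 + 247)) = 1/(48339 + 292) = 1/48631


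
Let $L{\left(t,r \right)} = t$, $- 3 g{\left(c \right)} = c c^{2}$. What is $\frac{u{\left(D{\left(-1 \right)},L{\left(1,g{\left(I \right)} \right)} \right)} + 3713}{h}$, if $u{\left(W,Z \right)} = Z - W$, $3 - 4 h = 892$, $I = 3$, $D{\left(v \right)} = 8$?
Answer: $- \frac{14824}{889} \approx -16.675$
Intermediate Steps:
$h = - \frac{889}{4}$ ($h = \frac{3}{4} - 223 = - \frac{889}{4} \approx -222.25$)
$g{\left(c \right)} = - \frac{c^{3}}{3}$ ($g{\left(c \right)} = - \frac{c c^{2}}{3} = - \frac{c^{3}}{3}$)
$\frac{u{\left(D{\left(-1 \right)},L{\left(1,g{\left(I \right)} \right)} \right)} + 3713}{h} = \frac{\left(1 - 8\right) + 3713}{- \frac{889}{4}} = \left(\left(1 - 8\right) + 3713\right) \left(- \frac{4}{889}\right) = \left(-7 + 3713\right) \left(- \frac{4}{889}\right) = 3706 \left(- \frac{4}{889}\right) = - \frac{14824}{889}$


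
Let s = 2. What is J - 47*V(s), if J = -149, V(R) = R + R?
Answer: -337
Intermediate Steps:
V(R) = 2*R
J - 47*V(s) = -149 - 94*2 = -149 - 47*4 = -149 - 188 = -337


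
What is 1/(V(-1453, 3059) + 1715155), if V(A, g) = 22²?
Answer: 1/1715639 ≈ 5.8287e-7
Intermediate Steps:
V(A, g) = 484
1/(V(-1453, 3059) + 1715155) = 1/(484 + 1715155) = 1/1715639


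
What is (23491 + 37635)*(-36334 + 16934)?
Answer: -1185844400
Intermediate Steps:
(23491 + 37635)*(-36334 + 16934) = 61126*(-19400) = -1185844400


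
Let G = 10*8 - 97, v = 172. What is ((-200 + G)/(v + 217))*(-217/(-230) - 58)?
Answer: 2847691/89470 ≈ 31.828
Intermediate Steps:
G = -17 (G = 80 - 97 = -17)
((-200 + G)/(v + 217))*(-217/(-230) - 58) = ((-200 - 17)/(172 + 217))*(-217/(-230) - 58) = (-217/389)*(-217*(-1/230) - 58) = (-217*1/389)*(217/230 - 58) = -217/389*(-13123/230) = 2847691/89470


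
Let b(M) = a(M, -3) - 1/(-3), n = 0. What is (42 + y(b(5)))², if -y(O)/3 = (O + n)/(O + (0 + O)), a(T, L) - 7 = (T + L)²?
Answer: 6561/4 ≈ 1640.3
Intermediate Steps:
a(T, L) = 7 + (L + T)² (a(T, L) = 7 + (T + L)² = 7 + (L + T)²)
b(M) = 22/3 + (-3 + M)² (b(M) = (7 + (-3 + M)²) - 1/(-3) = (7 + (-3 + M)²) - 1*(-⅓) = (7 + (-3 + M)²) + ⅓ = 22/3 + (-3 + M)²)
y(O) = -3/2 (y(O) = -3*(O + 0)/(O + (0 + O)) = -3*O/(O + O) = -3*O/(2*O) = -3*O*1/(2*O) = -3*½ = -3/2)
(42 + y(b(5)))² = (42 - 3/2)² = (81/2)² = 6561/4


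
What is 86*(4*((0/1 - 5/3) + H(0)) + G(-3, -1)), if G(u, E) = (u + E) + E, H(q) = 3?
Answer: 86/3 ≈ 28.667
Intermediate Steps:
G(u, E) = u + 2*E (G(u, E) = (E + u) + E = u + 2*E)
86*(4*((0/1 - 5/3) + H(0)) + G(-3, -1)) = 86*(4*((0/1 - 5/3) + 3) + (-3 + 2*(-1))) = 86*(4*((0*1 - 5*⅓) + 3) + (-3 - 2)) = 86*(4*((0 - 5/3) + 3) - 5) = 86*(4*(-5/3 + 3) - 5) = 86*(4*(4/3) - 5) = 86*(16/3 - 5) = 86*(⅓) = 86/3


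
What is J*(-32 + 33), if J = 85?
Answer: 85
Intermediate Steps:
J*(-32 + 33) = 85*(-32 + 33) = 85*1 = 85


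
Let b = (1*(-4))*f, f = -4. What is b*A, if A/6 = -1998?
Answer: -191808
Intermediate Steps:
A = -11988 (A = 6*(-1998) = -11988)
b = 16 (b = (1*(-4))*(-4) = -4*(-4) = 16)
b*A = 16*(-11988) = -191808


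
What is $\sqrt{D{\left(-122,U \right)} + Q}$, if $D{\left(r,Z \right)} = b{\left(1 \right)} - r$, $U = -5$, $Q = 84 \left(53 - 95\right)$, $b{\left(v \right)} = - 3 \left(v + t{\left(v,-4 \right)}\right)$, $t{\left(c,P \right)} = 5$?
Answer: $4 i \sqrt{214} \approx 58.515 i$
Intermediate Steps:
$b{\left(v \right)} = -15 - 3 v$ ($b{\left(v \right)} = - 3 \left(v + 5\right) = - 3 \left(5 + v\right) = -15 - 3 v$)
$Q = -3528$ ($Q = 84 \left(-42\right) = -3528$)
$D{\left(r,Z \right)} = -18 - r$ ($D{\left(r,Z \right)} = \left(-15 - 3\right) - r = -18 - r$)
$\sqrt{D{\left(-122,U \right)} + Q} = \sqrt{\left(-18 - -122\right) - 3528} = \sqrt{\left(-18 + 122\right) - 3528} = \sqrt{104 - 3528} = \sqrt{-3424} = 4 i \sqrt{214}$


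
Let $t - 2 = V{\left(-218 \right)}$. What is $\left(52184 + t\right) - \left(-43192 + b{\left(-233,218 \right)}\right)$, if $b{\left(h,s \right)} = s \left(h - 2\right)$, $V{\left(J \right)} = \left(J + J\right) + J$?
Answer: $145954$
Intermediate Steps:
$V{\left(J \right)} = 3 J$ ($V{\left(J \right)} = 2 J + J = 3 J$)
$t = -652$ ($t = 2 + 3 \left(-218\right) = 2 - 654 = -652$)
$b{\left(h,s \right)} = s \left(-2 + h\right)$
$\left(52184 + t\right) - \left(-43192 + b{\left(-233,218 \right)}\right) = \left(52184 - 652\right) - \left(-43192 + 218 \left(-2 - 233\right)\right) = 51532 - \left(-43192 + 218 \left(-235\right)\right) = 51532 + \left(43192 - -51230\right) = 51532 + \left(43192 + 51230\right) = 51532 + 94422 = 145954$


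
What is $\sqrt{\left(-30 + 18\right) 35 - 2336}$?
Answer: $2 i \sqrt{689} \approx 52.498 i$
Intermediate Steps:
$\sqrt{\left(-30 + 18\right) 35 - 2336} = \sqrt{\left(-12\right) 35 - 2336} = \sqrt{-420 - 2336} = \sqrt{-2756} = 2 i \sqrt{689}$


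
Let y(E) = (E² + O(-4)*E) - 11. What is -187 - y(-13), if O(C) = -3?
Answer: -384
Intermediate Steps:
y(E) = -11 + E² - 3*E (y(E) = (E² - 3*E) - 11 = -11 + E² - 3*E)
-187 - y(-13) = -187 - (-11 + (-13)² - 3*(-13)) = -187 - (-11 + 169 + 39) = -187 - 1*197 = -187 - 197 = -384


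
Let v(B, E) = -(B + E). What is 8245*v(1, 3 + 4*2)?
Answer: -98940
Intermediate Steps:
v(B, E) = -B - E
8245*v(1, 3 + 4*2) = 8245*(-1*1 - (3 + 4*2)) = 8245*(-1 - (3 + 8)) = 8245*(-1 - 1*11) = 8245*(-1 - 11) = 8245*(-12) = -98940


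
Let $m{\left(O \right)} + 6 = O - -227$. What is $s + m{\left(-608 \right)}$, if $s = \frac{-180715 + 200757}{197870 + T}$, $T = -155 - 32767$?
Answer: $- \frac{31907417}{82474} \approx -386.88$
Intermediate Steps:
$T = -32922$ ($T = -155 - 32767 = -32922$)
$m{\left(O \right)} = 221 + O$ ($m{\left(O \right)} = -6 + \left(O - -227\right) = -6 + \left(O + 227\right) = -6 + \left(227 + O\right) = 221 + O$)
$s = \frac{10021}{82474}$ ($s = \frac{-180715 + 200757}{197870 - 32922} = \frac{20042}{164948} = 20042 \cdot \frac{1}{164948} = \frac{10021}{82474} \approx 0.1215$)
$s + m{\left(-608 \right)} = \frac{10021}{82474} + \left(221 - 608\right) = \frac{10021}{82474} - 387 = - \frac{31907417}{82474}$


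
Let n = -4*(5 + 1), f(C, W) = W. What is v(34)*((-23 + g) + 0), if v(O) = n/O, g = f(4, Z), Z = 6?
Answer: 12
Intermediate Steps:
g = 6
n = -24 (n = -4*6 = -24)
v(O) = -24/O
v(34)*((-23 + g) + 0) = (-24/34)*((-23 + 6) + 0) = (-24*1/34)*(-17 + 0) = -12/17*(-17) = 12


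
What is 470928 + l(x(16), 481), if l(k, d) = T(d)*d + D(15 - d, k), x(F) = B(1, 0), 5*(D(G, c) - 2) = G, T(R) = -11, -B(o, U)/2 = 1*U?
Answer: 2327729/5 ≈ 4.6555e+5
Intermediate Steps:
B(o, U) = -2*U
D(G, c) = 2 + G/5
x(F) = 0 (x(F) = -2*0 = 0)
l(k, d) = 5 - 56*d/5 (l(k, d) = -11*d + (2 + (15 - d)/5) = -11*d + (2 + (3 - d/5)) = -11*d + (5 - d/5) = 5 - 56*d/5)
470928 + l(x(16), 481) = 470928 + (5 - 56/5*481) = 470928 + (5 - 26936/5) = 470928 - 26911/5 = 2327729/5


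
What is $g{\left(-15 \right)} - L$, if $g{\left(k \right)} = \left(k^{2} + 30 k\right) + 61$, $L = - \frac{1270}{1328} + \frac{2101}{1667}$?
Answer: $- \frac{181866151}{1106888} \approx -164.3$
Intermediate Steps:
$L = \frac{336519}{1106888}$ ($L = \left(-1270\right) \frac{1}{1328} + 2101 \cdot \frac{1}{1667} = - \frac{635}{664} + \frac{2101}{1667} = \frac{336519}{1106888} \approx 0.30402$)
$g{\left(k \right)} = 61 + k^{2} + 30 k$
$g{\left(-15 \right)} - L = \left(61 + \left(-15\right)^{2} + 30 \left(-15\right)\right) - \frac{336519}{1106888} = \left(61 + 225 - 450\right) - \frac{336519}{1106888} = -164 - \frac{336519}{1106888} = - \frac{181866151}{1106888}$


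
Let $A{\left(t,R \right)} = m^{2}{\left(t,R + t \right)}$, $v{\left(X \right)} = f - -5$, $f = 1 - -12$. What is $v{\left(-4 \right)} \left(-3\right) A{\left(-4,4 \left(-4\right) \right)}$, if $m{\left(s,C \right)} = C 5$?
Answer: $-540000$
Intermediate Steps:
$f = 13$ ($f = 1 + 12 = 13$)
$m{\left(s,C \right)} = 5 C$
$v{\left(X \right)} = 18$ ($v{\left(X \right)} = 13 - -5 = 13 + 5 = 18$)
$A{\left(t,R \right)} = \left(5 R + 5 t\right)^{2}$ ($A{\left(t,R \right)} = \left(5 \left(R + t\right)\right)^{2} = \left(5 R + 5 t\right)^{2}$)
$v{\left(-4 \right)} \left(-3\right) A{\left(-4,4 \left(-4\right) \right)} = 18 \left(-3\right) 25 \left(4 \left(-4\right) - 4\right)^{2} = - 54 \cdot 25 \left(-16 - 4\right)^{2} = - 54 \cdot 25 \left(-20\right)^{2} = - 54 \cdot 25 \cdot 400 = \left(-54\right) 10000 = -540000$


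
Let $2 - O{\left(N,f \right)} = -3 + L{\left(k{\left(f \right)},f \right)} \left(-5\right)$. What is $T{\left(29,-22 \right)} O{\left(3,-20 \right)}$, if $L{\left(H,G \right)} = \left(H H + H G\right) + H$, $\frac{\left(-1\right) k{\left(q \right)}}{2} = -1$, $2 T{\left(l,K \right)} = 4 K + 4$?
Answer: $6930$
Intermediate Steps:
$T{\left(l,K \right)} = 2 + 2 K$ ($T{\left(l,K \right)} = \frac{4 K + 4}{2} = \frac{4 + 4 K}{2} = 2 + 2 K$)
$k{\left(q \right)} = 2$ ($k{\left(q \right)} = \left(-2\right) \left(-1\right) = 2$)
$L{\left(H,G \right)} = H + H^{2} + G H$ ($L{\left(H,G \right)} = \left(H^{2} + G H\right) + H = H + H^{2} + G H$)
$O{\left(N,f \right)} = 35 + 10 f$ ($O{\left(N,f \right)} = 2 - \left(-3 + 2 \left(1 + f + 2\right) \left(-5\right)\right) = 2 - \left(-3 + 2 \left(3 + f\right) \left(-5\right)\right) = 2 - \left(-3 + \left(6 + 2 f\right) \left(-5\right)\right) = 2 - \left(-3 - \left(30 + 10 f\right)\right) = 2 - \left(-33 - 10 f\right) = 2 + \left(33 + 10 f\right) = 35 + 10 f$)
$T{\left(29,-22 \right)} O{\left(3,-20 \right)} = \left(2 + 2 \left(-22\right)\right) \left(35 + 10 \left(-20\right)\right) = \left(2 - 44\right) \left(35 - 200\right) = \left(-42\right) \left(-165\right) = 6930$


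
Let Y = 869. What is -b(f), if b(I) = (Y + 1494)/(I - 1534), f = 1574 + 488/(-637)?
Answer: -1505231/24992 ≈ -60.229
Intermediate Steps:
f = 1002150/637 (f = 1574 + 488*(-1/637) = 1574 - 488/637 = 1002150/637 ≈ 1573.2)
b(I) = 2363/(-1534 + I) (b(I) = (869 + 1494)/(I - 1534) = 2363/(-1534 + I))
-b(f) = -2363/(-1534 + 1002150/637) = -2363/24992/637 = -2363*637/24992 = -1*1505231/24992 = -1505231/24992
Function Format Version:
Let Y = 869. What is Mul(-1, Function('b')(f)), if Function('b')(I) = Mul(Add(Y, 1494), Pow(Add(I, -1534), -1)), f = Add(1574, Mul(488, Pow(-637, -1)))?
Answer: Rational(-1505231, 24992) ≈ -60.229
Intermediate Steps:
f = Rational(1002150, 637) (f = Add(1574, Mul(488, Rational(-1, 637))) = Add(1574, Rational(-488, 637)) = Rational(1002150, 637) ≈ 1573.2)
Function('b')(I) = Mul(2363, Pow(Add(-1534, I), -1)) (Function('b')(I) = Mul(Add(869, 1494), Pow(Add(I, -1534), -1)) = Mul(2363, Pow(Add(-1534, I), -1)))
Mul(-1, Function('b')(f)) = Mul(-1, Mul(2363, Pow(Add(-1534, Rational(1002150, 637)), -1))) = Mul(-1, Mul(2363, Pow(Rational(24992, 637), -1))) = Mul(-1, Mul(2363, Rational(637, 24992))) = Mul(-1, Rational(1505231, 24992)) = Rational(-1505231, 24992)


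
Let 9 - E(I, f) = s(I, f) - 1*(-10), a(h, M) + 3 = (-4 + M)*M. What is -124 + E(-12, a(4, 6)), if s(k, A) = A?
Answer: -134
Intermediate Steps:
a(h, M) = -3 + M*(-4 + M) (a(h, M) = -3 + (-4 + M)*M = -3 + M*(-4 + M))
E(I, f) = -1 - f (E(I, f) = 9 - (f - 1*(-10)) = 9 - (f + 10) = 9 - (10 + f) = 9 + (-10 - f) = -1 - f)
-124 + E(-12, a(4, 6)) = -124 + (-1 - (-3 + 6² - 4*6)) = -124 + (-1 - (-3 + 36 - 24)) = -124 + (-1 - 1*9) = -124 + (-1 - 9) = -124 - 10 = -134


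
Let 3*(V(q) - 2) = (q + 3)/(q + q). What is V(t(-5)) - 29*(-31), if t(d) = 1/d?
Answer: 2696/3 ≈ 898.67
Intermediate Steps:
t(d) = 1/d
V(q) = 2 + (3 + q)/(6*q) (V(q) = 2 + ((q + 3)/(q + q))/3 = 2 + ((3 + q)/((2*q)))/3 = 2 + ((3 + q)*(1/(2*q)))/3 = 2 + ((3 + q)/(2*q))/3 = 2 + (3 + q)/(6*q))
V(t(-5)) - 29*(-31) = (3 + 13/(-5))/(6*(1/(-5))) - 29*(-31) = (3 + 13*(-⅕))/(6*(-⅕)) + 899 = (⅙)*(-5)*(3 - 13/5) + 899 = (⅙)*(-5)*(⅖) + 899 = -⅓ + 899 = 2696/3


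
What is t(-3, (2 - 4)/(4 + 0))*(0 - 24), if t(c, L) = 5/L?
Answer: 240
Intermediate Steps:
t(-3, (2 - 4)/(4 + 0))*(0 - 24) = (5/(((2 - 4)/(4 + 0))))*(0 - 24) = (5/((-2/4)))*(-24) = (5/((-2*1/4)))*(-24) = (5/(-1/2))*(-24) = (5*(-2))*(-24) = -10*(-24) = 240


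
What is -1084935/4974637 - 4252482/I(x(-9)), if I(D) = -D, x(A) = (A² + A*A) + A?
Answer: 138263975843/4974637 ≈ 27794.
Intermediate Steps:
x(A) = A + 2*A² (x(A) = (A² + A²) + A = 2*A² + A = A + 2*A²)
-1084935/4974637 - 4252482/I(x(-9)) = -1084935/4974637 - 4252482*1/(9*(1 + 2*(-9))) = -1084935*1/4974637 - 4252482*1/(9*(1 - 18)) = -1084935/4974637 - 4252482/((-(-9)*(-17))) = -1084935/4974637 - 4252482/((-1*153)) = -1084935/4974637 - 4252482/(-153) = -1084935/4974637 - 4252482*(-1/153) = -1084935/4974637 + 27794 = 138263975843/4974637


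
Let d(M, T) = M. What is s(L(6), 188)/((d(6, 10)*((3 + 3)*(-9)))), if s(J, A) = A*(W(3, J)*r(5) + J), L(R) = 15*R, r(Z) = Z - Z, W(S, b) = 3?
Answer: -470/9 ≈ -52.222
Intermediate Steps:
r(Z) = 0
s(J, A) = A*J (s(J, A) = A*(3*0 + J) = A*(0 + J) = A*J)
s(L(6), 188)/((d(6, 10)*((3 + 3)*(-9)))) = (188*(15*6))/((6*((3 + 3)*(-9)))) = (188*90)/((6*(6*(-9)))) = 16920/((6*(-54))) = 16920/(-324) = 16920*(-1/324) = -470/9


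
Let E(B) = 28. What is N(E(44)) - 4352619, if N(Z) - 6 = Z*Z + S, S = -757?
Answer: -4352586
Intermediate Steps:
N(Z) = -751 + Z² (N(Z) = 6 + (Z*Z - 757) = 6 + (Z² - 757) = 6 + (-757 + Z²) = -751 + Z²)
N(E(44)) - 4352619 = (-751 + 28²) - 4352619 = (-751 + 784) - 4352619 = 33 - 4352619 = -4352586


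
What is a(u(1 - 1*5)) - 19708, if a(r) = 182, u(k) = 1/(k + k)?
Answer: -19526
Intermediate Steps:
u(k) = 1/(2*k)
a(u(1 - 1*5)) - 19708 = 182 - 19708 = -19526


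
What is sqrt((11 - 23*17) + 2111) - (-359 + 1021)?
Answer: -662 + sqrt(1731) ≈ -620.39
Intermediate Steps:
sqrt((11 - 23*17) + 2111) - (-359 + 1021) = sqrt((11 - 391) + 2111) - 1*662 = sqrt(-380 + 2111) - 662 = sqrt(1731) - 662 = -662 + sqrt(1731)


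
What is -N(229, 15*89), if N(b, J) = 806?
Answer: -806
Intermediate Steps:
-N(229, 15*89) = -1*806 = -806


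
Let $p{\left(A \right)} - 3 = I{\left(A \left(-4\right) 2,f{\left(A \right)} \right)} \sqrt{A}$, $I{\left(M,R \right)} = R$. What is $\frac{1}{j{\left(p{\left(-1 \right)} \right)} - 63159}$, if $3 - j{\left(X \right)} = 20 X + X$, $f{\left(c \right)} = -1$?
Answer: $- \frac{21073}{1332214134} - \frac{7 i}{1332214134} \approx -1.5818 \cdot 10^{-5} - 5.2544 \cdot 10^{-9} i$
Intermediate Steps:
$p{\left(A \right)} = 3 - \sqrt{A}$
$j{\left(X \right)} = 3 - 21 X$ ($j{\left(X \right)} = 3 - \left(20 X + X\right) = 3 - 21 X$)
$\frac{1}{j{\left(p{\left(-1 \right)} \right)} - 63159} = \frac{1}{\left(3 - 21 \left(3 - \sqrt{-1}\right)\right) - 63159} = \frac{1}{\left(3 - 21 \left(3 - i\right)\right) - 63159} = \frac{1}{\left(3 - \left(63 - 21 i\right)\right) - 63159} = \frac{1}{\left(-60 + 21 i\right) - 63159} = \frac{1}{-63219 + 21 i} = \frac{-63219 - 21 i}{3996642402}$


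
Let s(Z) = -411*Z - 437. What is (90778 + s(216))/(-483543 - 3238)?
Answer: -1565/486781 ≈ -0.0032150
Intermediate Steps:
s(Z) = -437 - 411*Z
(90778 + s(216))/(-483543 - 3238) = (90778 + (-437 - 411*216))/(-483543 - 3238) = (90778 + (-437 - 88776))/(-486781) = (90778 - 89213)*(-1/486781) = 1565*(-1/486781) = -1565/486781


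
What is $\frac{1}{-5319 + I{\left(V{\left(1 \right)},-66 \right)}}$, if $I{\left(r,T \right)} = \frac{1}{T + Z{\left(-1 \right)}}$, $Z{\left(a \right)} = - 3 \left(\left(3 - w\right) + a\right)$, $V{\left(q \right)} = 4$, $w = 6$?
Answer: $- \frac{54}{287227} \approx -0.000188$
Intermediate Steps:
$Z{\left(a \right)} = 9 - 3 a$ ($Z{\left(a \right)} = - 3 \left(\left(3 - 6\right) + a\right) = - 3 \left(-3 + a\right) = 9 - 3 a$)
$I{\left(r,T \right)} = \frac{1}{12 + T}$ ($I{\left(r,T \right)} = \frac{1}{T + \left(9 - -3\right)} = \frac{1}{T + \left(9 + 3\right)} = \frac{1}{T + 12} = \frac{1}{12 + T}$)
$\frac{1}{-5319 + I{\left(V{\left(1 \right)},-66 \right)}} = \frac{1}{-5319 + \frac{1}{12 - 66}} = \frac{1}{-5319 + \frac{1}{-54}} = \frac{1}{-5319 - \frac{1}{54}} = \frac{1}{- \frac{287227}{54}} = - \frac{54}{287227}$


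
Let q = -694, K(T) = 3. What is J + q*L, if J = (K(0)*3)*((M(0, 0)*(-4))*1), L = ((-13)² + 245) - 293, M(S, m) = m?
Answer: -83974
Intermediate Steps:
L = 121 (L = (169 + 245) - 293 = 414 - 293 = 121)
J = 0 (J = (3*3)*((0*(-4))*1) = 9*(0*1) = 9*0 = 0)
J + q*L = 0 - 694*121 = 0 - 83974 = -83974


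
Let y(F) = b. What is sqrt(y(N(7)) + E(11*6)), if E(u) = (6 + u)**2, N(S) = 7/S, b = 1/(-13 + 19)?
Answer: sqrt(186630)/6 ≈ 72.001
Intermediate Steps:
b = 1/6 ≈ 0.16667
y(F) = 1/6
sqrt(y(N(7)) + E(11*6)) = sqrt(1/6 + (6 + 11*6)**2) = sqrt(1/6 + (6 + 66)**2) = sqrt(1/6 + 72**2) = sqrt(1/6 + 5184) = sqrt(31105/6) = sqrt(186630)/6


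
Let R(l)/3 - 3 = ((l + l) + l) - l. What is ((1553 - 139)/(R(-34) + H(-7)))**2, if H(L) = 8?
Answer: 1999396/34969 ≈ 57.176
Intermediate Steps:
R(l) = 9 + 6*l (R(l) = 9 + 3*(((l + l) + l) - l) = 9 + 3*((2*l + l) - l) = 9 + 3*(3*l - l) = 9 + 3*(2*l) = 9 + 6*l)
((1553 - 139)/(R(-34) + H(-7)))**2 = ((1553 - 139)/((9 + 6*(-34)) + 8))**2 = (1414/((9 - 204) + 8))**2 = (1414/(-195 + 8))**2 = (1414/(-187))**2 = (1414*(-1/187))**2 = (-1414/187)**2 = 1999396/34969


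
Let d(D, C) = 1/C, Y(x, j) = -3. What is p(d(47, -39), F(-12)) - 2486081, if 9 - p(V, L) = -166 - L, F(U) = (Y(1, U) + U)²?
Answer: -2485681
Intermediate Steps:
F(U) = (-3 + U)²
p(V, L) = 175 + L (p(V, L) = 9 - (-166 - L) = 9 + (166 + L) = 175 + L)
p(d(47, -39), F(-12)) - 2486081 = (175 + (-3 - 12)²) - 2486081 = (175 + (-15)²) - 2486081 = (175 + 225) - 2486081 = 400 - 2486081 = -2485681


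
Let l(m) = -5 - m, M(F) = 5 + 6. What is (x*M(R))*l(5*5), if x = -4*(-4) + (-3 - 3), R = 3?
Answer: -3300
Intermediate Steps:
M(F) = 11
x = 10 (x = 16 - 6 = 10)
(x*M(R))*l(5*5) = (10*11)*(-5 - 5*5) = 110*(-5 - 1*25) = 110*(-5 - 25) = 110*(-30) = -3300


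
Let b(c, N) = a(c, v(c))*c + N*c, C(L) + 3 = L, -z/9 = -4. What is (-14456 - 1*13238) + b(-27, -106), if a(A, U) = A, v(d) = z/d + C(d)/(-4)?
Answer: -24103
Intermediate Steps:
z = 36 (z = -9*(-4) = 36)
C(L) = -3 + L
v(d) = ¾ + 36/d - d/4 (v(d) = 36/d + (-3 + d)/(-4) = 36/d + (-3 + d)*(-¼) = 36/d + (¾ - d/4) = ¾ + 36/d - d/4)
b(c, N) = c² + N*c (b(c, N) = c*c + N*c = c² + N*c)
(-14456 - 1*13238) + b(-27, -106) = (-14456 - 1*13238) - 27*(-106 - 27) = (-14456 - 13238) - 27*(-133) = -27694 + 3591 = -24103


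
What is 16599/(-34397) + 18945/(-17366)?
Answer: -85446309/54303482 ≈ -1.5735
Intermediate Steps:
16599/(-34397) + 18945/(-17366) = 16599*(-1/34397) + 18945*(-1/17366) = -1509/3127 - 18945/17366 = -85446309/54303482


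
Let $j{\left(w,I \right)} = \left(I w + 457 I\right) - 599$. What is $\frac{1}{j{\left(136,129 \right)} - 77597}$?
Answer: $- \frac{1}{1699} \approx -0.00058858$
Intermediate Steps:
$j{\left(w,I \right)} = -599 + 457 I + I w$ ($j{\left(w,I \right)} = \left(457 I + I w\right) - 599 = -599 + 457 I + I w$)
$\frac{1}{j{\left(136,129 \right)} - 77597} = \frac{1}{\left(-599 + 457 \cdot 129 + 129 \cdot 136\right) - 77597} = \frac{1}{\left(-599 + 58953 + 17544\right) - 77597} = \frac{1}{75898 - 77597} = \frac{1}{-1699} = - \frac{1}{1699}$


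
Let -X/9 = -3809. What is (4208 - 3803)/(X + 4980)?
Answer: 135/13087 ≈ 0.010316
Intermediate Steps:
X = 34281 (X = -9*(-3809) = 34281)
(4208 - 3803)/(X + 4980) = (4208 - 3803)/(34281 + 4980) = 405/39261 = 405*(1/39261) = 135/13087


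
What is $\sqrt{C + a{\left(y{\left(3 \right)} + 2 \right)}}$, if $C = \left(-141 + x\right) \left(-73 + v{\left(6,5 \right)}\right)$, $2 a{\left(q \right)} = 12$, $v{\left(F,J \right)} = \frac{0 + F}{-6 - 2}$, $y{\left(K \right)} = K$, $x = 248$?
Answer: $\frac{i \sqrt{31541}}{2} \approx 88.799 i$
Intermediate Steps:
$v{\left(F,J \right)} = - \frac{F}{8}$ ($v{\left(F,J \right)} = \frac{F}{-8} = F \left(- \frac{1}{8}\right) = - \frac{F}{8}$)
$a{\left(q \right)} = 6$ ($a{\left(q \right)} = \frac{1}{2} \cdot 12 = 6$)
$C = - \frac{31565}{4}$ ($C = \left(-141 + 248\right) \left(-73 - \frac{3}{4}\right) = 107 \left(-73 - \frac{3}{4}\right) = 107 \left(- \frac{295}{4}\right) = - \frac{31565}{4} \approx -7891.3$)
$\sqrt{C + a{\left(y{\left(3 \right)} + 2 \right)}} = \sqrt{- \frac{31565}{4} + 6} = \sqrt{- \frac{31541}{4}} = \frac{i \sqrt{31541}}{2}$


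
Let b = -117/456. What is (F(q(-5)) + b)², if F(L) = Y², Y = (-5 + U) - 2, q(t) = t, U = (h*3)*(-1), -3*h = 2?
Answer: 14145121/23104 ≈ 612.24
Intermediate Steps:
h = -⅔ (h = -⅓*2 = -⅔ ≈ -0.66667)
b = -39/152 (b = -117*1/456 = -39/152 ≈ -0.25658)
U = 2 (U = -⅔*3*(-1) = -2*(-1) = 2)
Y = -5 (Y = (-5 + 2) - 2 = -3 - 2 = -5)
F(L) = 25 (F(L) = (-5)² = 25)
(F(q(-5)) + b)² = (25 - 39/152)² = (3761/152)² = 14145121/23104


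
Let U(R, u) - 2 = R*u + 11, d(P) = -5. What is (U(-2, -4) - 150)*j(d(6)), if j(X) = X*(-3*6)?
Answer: -11610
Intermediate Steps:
U(R, u) = 13 + R*u (U(R, u) = 2 + (R*u + 11) = 2 + (11 + R*u) = 13 + R*u)
j(X) = -18*X (j(X) = X*(-18) = -18*X)
(U(-2, -4) - 150)*j(d(6)) = ((13 - 2*(-4)) - 150)*(-18*(-5)) = ((13 + 8) - 150)*90 = (21 - 150)*90 = -129*90 = -11610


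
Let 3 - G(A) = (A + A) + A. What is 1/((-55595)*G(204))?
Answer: 1/33857355 ≈ 2.9536e-8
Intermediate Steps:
G(A) = 3 - 3*A (G(A) = 3 - ((A + A) + A) = 3 - (2*A + A) = 3 - 3*A)
1/((-55595)*G(204)) = 1/((-55595)*(3 - 3*204)) = -1/(55595*(3 - 612)) = -1/55595/(-609) = -1/55595*(-1/609) = 1/33857355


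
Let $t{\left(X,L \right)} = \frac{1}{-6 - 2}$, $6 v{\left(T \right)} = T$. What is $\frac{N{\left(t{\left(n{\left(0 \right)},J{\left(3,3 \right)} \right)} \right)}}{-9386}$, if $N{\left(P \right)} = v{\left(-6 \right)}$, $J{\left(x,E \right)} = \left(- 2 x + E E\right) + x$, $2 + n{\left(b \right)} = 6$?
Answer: $\frac{1}{9386} \approx 0.00010654$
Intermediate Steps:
$v{\left(T \right)} = \frac{T}{6}$
$n{\left(b \right)} = 4$ ($n{\left(b \right)} = -2 + 6 = 4$)
$J{\left(x,E \right)} = E^{2} - x$ ($J{\left(x,E \right)} = \left(- 2 x + E^{2}\right) + x = \left(E^{2} - 2 x\right) + x = E^{2} - x$)
$t{\left(X,L \right)} = - \frac{1}{8}$ ($t{\left(X,L \right)} = \frac{1}{-8} = - \frac{1}{8}$)
$N{\left(P \right)} = -1$ ($N{\left(P \right)} = \frac{1}{6} \left(-6\right) = -1$)
$\frac{N{\left(t{\left(n{\left(0 \right)},J{\left(3,3 \right)} \right)} \right)}}{-9386} = - \frac{1}{-9386} = \left(-1\right) \left(- \frac{1}{9386}\right) = \frac{1}{9386}$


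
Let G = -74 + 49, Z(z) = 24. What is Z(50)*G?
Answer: -600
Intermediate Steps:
G = -25
Z(50)*G = 24*(-25) = -600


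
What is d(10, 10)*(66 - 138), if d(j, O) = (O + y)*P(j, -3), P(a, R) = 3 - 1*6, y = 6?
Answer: 3456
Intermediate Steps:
P(a, R) = -3 (P(a, R) = 3 - 6 = -3)
d(j, O) = -18 - 3*O (d(j, O) = (O + 6)*(-3) = (6 + O)*(-3) = -18 - 3*O)
d(10, 10)*(66 - 138) = (-18 - 3*10)*(66 - 138) = (-18 - 30)*(-72) = -48*(-72) = 3456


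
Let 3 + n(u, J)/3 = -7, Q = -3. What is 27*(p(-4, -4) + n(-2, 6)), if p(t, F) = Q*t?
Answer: -486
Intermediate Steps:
n(u, J) = -30 (n(u, J) = -9 + 3*(-7) = -9 - 21 = -30)
p(t, F) = -3*t
27*(p(-4, -4) + n(-2, 6)) = 27*(-3*(-4) - 30) = 27*(12 - 30) = 27*(-18) = -486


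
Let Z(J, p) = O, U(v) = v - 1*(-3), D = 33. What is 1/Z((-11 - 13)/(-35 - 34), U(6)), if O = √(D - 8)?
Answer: ⅕ ≈ 0.20000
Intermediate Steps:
O = 5 (O = √(33 - 8) = √25 = 5)
U(v) = 3 + v (U(v) = v + 3 = 3 + v)
Z(J, p) = 5
1/Z((-11 - 13)/(-35 - 34), U(6)) = 1/5 = ⅕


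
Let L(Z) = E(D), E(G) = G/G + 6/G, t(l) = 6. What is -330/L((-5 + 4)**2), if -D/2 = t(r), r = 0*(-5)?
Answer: -660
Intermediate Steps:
r = 0
D = -12 (D = -2*6 = -12)
E(G) = 1 + 6/G
L(Z) = 1/2 (L(Z) = (6 - 12)/(-12) = -1/12*(-6) = 1/2)
-330/L((-5 + 4)**2) = -330/1/2 = -330*2 = -660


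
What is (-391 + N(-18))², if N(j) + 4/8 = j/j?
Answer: 609961/4 ≈ 1.5249e+5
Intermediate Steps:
N(j) = ½ (N(j) = -½ + j/j = -½ + 1 = ½)
(-391 + N(-18))² = (-391 + ½)² = (-781/2)² = 609961/4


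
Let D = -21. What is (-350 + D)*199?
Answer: -73829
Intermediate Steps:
(-350 + D)*199 = (-350 - 21)*199 = -371*199 = -73829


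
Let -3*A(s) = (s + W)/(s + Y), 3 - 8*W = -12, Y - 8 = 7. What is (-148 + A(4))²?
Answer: 4560976225/207936 ≈ 21935.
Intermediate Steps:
Y = 15 (Y = 8 + 7 = 15)
W = 15/8 (W = 3/8 - ⅛*(-12) = 3/8 + 3/2 = 15/8 ≈ 1.8750)
A(s) = -(15/8 + s)/(3*(15 + s)) (A(s) = -(s + 15/8)/(3*(s + 15)) = -(15/8 + s)/(3*(15 + s)))
(-148 + A(4))² = (-148 + (-15 - 8*4)/(24*(15 + 4)))² = (-148 + (1/24)*(-15 - 32)/19)² = (-148 + (1/24)*(1/19)*(-47))² = (-148 - 47/456)² = (-67535/456)² = 4560976225/207936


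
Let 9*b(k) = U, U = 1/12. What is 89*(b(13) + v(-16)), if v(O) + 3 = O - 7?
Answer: -249823/108 ≈ -2313.2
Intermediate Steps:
U = 1/12 ≈ 0.083333
b(k) = 1/108 (b(k) = (⅑)*(1/12) = 1/108)
v(O) = -10 + O (v(O) = -3 + (O - 7) = -3 + (-7 + O) = -10 + O)
89*(b(13) + v(-16)) = 89*(1/108 + (-10 - 16)) = 89*(1/108 - 26) = 89*(-2807/108) = -249823/108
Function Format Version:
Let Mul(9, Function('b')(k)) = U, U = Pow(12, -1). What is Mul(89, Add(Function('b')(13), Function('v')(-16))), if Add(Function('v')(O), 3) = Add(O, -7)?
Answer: Rational(-249823, 108) ≈ -2313.2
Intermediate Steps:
U = Rational(1, 12) ≈ 0.083333
Function('b')(k) = Rational(1, 108) (Function('b')(k) = Mul(Rational(1, 9), Rational(1, 12)) = Rational(1, 108))
Function('v')(O) = Add(-10, O) (Function('v')(O) = Add(-3, Add(O, -7)) = Add(-3, Add(-7, O)) = Add(-10, O))
Mul(89, Add(Function('b')(13), Function('v')(-16))) = Mul(89, Add(Rational(1, 108), Add(-10, -16))) = Mul(89, Add(Rational(1, 108), -26)) = Mul(89, Rational(-2807, 108)) = Rational(-249823, 108)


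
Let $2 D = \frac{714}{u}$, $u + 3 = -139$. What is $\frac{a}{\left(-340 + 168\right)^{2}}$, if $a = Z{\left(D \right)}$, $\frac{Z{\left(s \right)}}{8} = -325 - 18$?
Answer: $- \frac{343}{3698} \approx -0.092753$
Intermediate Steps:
$u = -142$ ($u = -3 - 139 = -142$)
$D = - \frac{357}{142}$ ($D = \frac{714 \frac{1}{-142}}{2} = \frac{714 \left(- \frac{1}{142}\right)}{2} = \frac{1}{2} \left(- \frac{357}{71}\right) = - \frac{357}{142} \approx -2.5141$)
$Z{\left(s \right)} = -2744$ ($Z{\left(s \right)} = 8 \left(-325 - 18\right) = 8 \left(-343\right) = -2744$)
$a = -2744$
$\frac{a}{\left(-340 + 168\right)^{2}} = - \frac{2744}{\left(-340 + 168\right)^{2}} = - \frac{2744}{\left(-172\right)^{2}} = - \frac{2744}{29584} = \left(-2744\right) \frac{1}{29584} = - \frac{343}{3698}$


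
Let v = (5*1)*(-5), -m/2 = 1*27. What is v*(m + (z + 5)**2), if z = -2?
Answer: 1125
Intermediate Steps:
m = -54 (m = -2*27 = -54)
v = -25 (v = 5*(-5) = -25)
v*(m + (z + 5)**2) = -25*(-54 + (-2 + 5)**2) = -25*(-54 + 3**2) = -25*(-54 + 9) = -25*(-45) = 1125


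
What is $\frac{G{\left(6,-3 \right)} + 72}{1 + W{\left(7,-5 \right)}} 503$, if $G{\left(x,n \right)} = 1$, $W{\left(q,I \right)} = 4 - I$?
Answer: $\frac{36719}{10} \approx 3671.9$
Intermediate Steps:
$\frac{G{\left(6,-3 \right)} + 72}{1 + W{\left(7,-5 \right)}} 503 = \frac{1 + 72}{1 + \left(4 - -5\right)} 503 = \frac{73}{1 + \left(4 + 5\right)} 503 = \frac{73}{1 + 9} \cdot 503 = \frac{73}{10} \cdot 503 = \frac{36719}{10}$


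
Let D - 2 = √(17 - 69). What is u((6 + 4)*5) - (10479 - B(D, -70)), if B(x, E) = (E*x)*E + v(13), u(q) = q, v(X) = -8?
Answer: -637 + 9800*I*√13 ≈ -637.0 + 35334.0*I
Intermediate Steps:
D = 2 + 2*I*√13 (D = 2 + √(17 - 69) = 2 + √(-52) = 2 + 2*I*√13 ≈ 2.0 + 7.2111*I)
B(x, E) = -8 + x*E² (B(x, E) = (E*x)*E - 8 = x*E² - 8 = -8 + x*E²)
u((6 + 4)*5) - (10479 - B(D, -70)) = (6 + 4)*5 - (10479 - (-8 + (2 + 2*I*√13)*(-70)²)) = 10*5 - (10479 - (-8 + (2 + 2*I*√13)*4900)) = 50 - (10479 - (-8 + (9800 + 9800*I*√13))) = 50 - (10479 - (9792 + 9800*I*√13)) = 50 - (10479 + (-9792 - 9800*I*√13)) = 50 - (687 - 9800*I*√13) = 50 + (-687 + 9800*I*√13) = -637 + 9800*I*√13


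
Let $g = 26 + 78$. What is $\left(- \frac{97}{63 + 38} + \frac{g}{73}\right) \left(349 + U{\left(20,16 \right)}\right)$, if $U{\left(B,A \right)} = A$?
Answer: $\frac{17115}{101} \approx 169.46$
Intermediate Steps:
$g = 104$
$\left(- \frac{97}{63 + 38} + \frac{g}{73}\right) \left(349 + U{\left(20,16 \right)}\right) = \left(- \frac{97}{63 + 38} + \frac{104}{73}\right) \left(349 + 16\right) = \left(- \frac{97}{101} + 104 \cdot \frac{1}{73}\right) 365 = \left(\left(-97\right) \frac{1}{101} + \frac{104}{73}\right) 365 = \left(- \frac{97}{101} + \frac{104}{73}\right) 365 = \frac{3423}{7373} \cdot 365 = \frac{17115}{101}$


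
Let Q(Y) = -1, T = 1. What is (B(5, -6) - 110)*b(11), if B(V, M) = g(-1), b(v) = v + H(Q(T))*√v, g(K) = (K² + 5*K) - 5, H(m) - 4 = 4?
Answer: -1309 - 952*√11 ≈ -4466.4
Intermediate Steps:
H(m) = 8 (H(m) = 4 + 4 = 8)
g(K) = -5 + K² + 5*K
b(v) = v + 8*√v
B(V, M) = -9 (B(V, M) = -5 + (-1)² + 5*(-1) = -5 + 1 - 5 = -9)
(B(5, -6) - 110)*b(11) = (-9 - 110)*(11 + 8*√11) = -119*(11 + 8*√11) = -1309 - 952*√11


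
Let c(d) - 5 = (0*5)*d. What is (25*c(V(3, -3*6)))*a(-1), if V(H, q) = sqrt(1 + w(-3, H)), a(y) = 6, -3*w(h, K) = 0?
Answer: 750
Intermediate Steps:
w(h, K) = 0 (w(h, K) = -1/3*0 = 0)
V(H, q) = 1 (V(H, q) = sqrt(1 + 0) = sqrt(1) = 1)
c(d) = 5 (c(d) = 5 + (0*5)*d = 5 + 0*d = 5 + 0 = 5)
(25*c(V(3, -3*6)))*a(-1) = (25*5)*6 = 125*6 = 750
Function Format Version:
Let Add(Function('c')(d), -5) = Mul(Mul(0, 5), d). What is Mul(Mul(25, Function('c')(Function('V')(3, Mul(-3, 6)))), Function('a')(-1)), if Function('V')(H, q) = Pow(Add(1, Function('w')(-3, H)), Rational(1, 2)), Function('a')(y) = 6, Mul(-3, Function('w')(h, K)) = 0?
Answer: 750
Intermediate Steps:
Function('w')(h, K) = 0 (Function('w')(h, K) = Mul(Rational(-1, 3), 0) = 0)
Function('V')(H, q) = 1 (Function('V')(H, q) = Pow(Add(1, 0), Rational(1, 2)) = Pow(1, Rational(1, 2)) = 1)
Function('c')(d) = 5 (Function('c')(d) = Add(5, Mul(Mul(0, 5), d)) = Add(5, Mul(0, d)) = Add(5, 0) = 5)
Mul(Mul(25, Function('c')(Function('V')(3, Mul(-3, 6)))), Function('a')(-1)) = Mul(Mul(25, 5), 6) = Mul(125, 6) = 750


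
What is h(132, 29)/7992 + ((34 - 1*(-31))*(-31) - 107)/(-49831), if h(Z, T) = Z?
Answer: 1961393/33187446 ≈ 0.059100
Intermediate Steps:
h(132, 29)/7992 + ((34 - 1*(-31))*(-31) - 107)/(-49831) = 132/7992 + ((34 - 1*(-31))*(-31) - 107)/(-49831) = 132*(1/7992) + ((34 + 31)*(-31) - 107)*(-1/49831) = 11/666 + (65*(-31) - 107)*(-1/49831) = 11/666 + (-2015 - 107)*(-1/49831) = 11/666 - 2122*(-1/49831) = 11/666 + 2122/49831 = 1961393/33187446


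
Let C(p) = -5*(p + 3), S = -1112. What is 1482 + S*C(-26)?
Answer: -126398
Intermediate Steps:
C(p) = -15 - 5*p (C(p) = -5*(3 + p) = -15 - 5*p)
1482 + S*C(-26) = 1482 - 1112*(-15 - 5*(-26)) = 1482 - 1112*(-15 + 130) = 1482 - 1112*115 = 1482 - 127880 = -126398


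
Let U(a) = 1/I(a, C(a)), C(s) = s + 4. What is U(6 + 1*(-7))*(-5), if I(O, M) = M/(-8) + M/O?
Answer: 40/27 ≈ 1.4815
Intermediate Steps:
C(s) = 4 + s
I(O, M) = -M/8 + M/O (I(O, M) = M*(-⅛) + M/O = -M/8 + M/O)
U(a) = 1/(-½ - a/8 + (4 + a)/a) (U(a) = 1/(-(4 + a)/8 + (4 + a)/a) = 1/((-½ - a/8) + (4 + a)/a) = 1/(-½ - a/8 + (4 + a)/a))
U(6 + 1*(-7))*(-5) = (8*(6 + 1*(-7))/(32 - (6 + 1*(-7))² + 4*(6 + 1*(-7))))*(-5) = (8*(6 - 7)/(32 - (6 - 7)² + 4*(6 - 7)))*(-5) = (8*(-1)/(32 - 1*(-1)² + 4*(-1)))*(-5) = (8*(-1)/(32 - 1*1 - 4))*(-5) = (8*(-1)/(32 - 1 - 4))*(-5) = (8*(-1)/27)*(-5) = (8*(-1)*(1/27))*(-5) = -8/27*(-5) = 40/27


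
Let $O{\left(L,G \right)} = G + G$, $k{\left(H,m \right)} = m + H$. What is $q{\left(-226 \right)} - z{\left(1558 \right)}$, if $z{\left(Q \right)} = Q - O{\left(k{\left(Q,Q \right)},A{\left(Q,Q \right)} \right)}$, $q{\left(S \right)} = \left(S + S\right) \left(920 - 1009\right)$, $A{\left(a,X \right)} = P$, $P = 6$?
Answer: $38682$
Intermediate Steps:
$k{\left(H,m \right)} = H + m$
$A{\left(a,X \right)} = 6$
$O{\left(L,G \right)} = 2 G$
$q{\left(S \right)} = - 178 S$ ($q{\left(S \right)} = 2 S \left(-89\right) = - 178 S$)
$z{\left(Q \right)} = -12 + Q$ ($z{\left(Q \right)} = Q - 2 \cdot 6 = Q - 12 = -12 + Q$)
$q{\left(-226 \right)} - z{\left(1558 \right)} = \left(-178\right) \left(-226\right) - \left(-12 + 1558\right) = 40228 - 1546 = 38682$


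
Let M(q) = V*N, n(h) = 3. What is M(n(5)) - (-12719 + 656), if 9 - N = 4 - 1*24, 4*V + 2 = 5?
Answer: 48339/4 ≈ 12085.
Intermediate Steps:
V = 3/4 (V = -1/2 + (1/4)*5 = -1/2 + 5/4 = 3/4 ≈ 0.75000)
N = 29 (N = 9 - (4 - 1*24) = 9 - (4 - 24) = 9 - 1*(-20) = 9 + 20 = 29)
M(q) = 87/4 (M(q) = (3/4)*29 = 87/4)
M(n(5)) - (-12719 + 656) = 87/4 - (-12719 + 656) = 87/4 - 1*(-12063) = 87/4 + 12063 = 48339/4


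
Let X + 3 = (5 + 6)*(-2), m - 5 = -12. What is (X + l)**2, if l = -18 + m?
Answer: 2500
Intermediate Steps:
m = -7 (m = 5 - 12 = -7)
X = -25 (X = -3 + (5 + 6)*(-2) = -3 + 11*(-2) = -3 - 22 = -25)
l = -25 (l = -18 - 7 = -25)
(X + l)**2 = (-25 - 25)**2 = (-50)**2 = 2500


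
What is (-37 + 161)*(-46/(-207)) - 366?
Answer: -3046/9 ≈ -338.44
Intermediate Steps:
(-37 + 161)*(-46/(-207)) - 366 = 124*(-46*(-1/207)) - 366 = 124*(2/9) - 366 = 248/9 - 366 = -3046/9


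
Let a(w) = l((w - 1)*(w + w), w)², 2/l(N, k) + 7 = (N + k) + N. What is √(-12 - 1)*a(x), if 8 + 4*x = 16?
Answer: 4*I*√13/9 ≈ 1.6025*I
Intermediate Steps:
x = 2 (x = -2 + (¼)*16 = -2 + 4 = 2)
l(N, k) = 2/(-7 + k + 2*N) (l(N, k) = 2/(-7 + ((N + k) + N)) = 2/(-7 + (k + 2*N)) = 2/(-7 + k + 2*N))
a(w) = 4/(-7 + w + 4*w*(-1 + w))² (a(w) = (2/(-7 + w + 2*((w - 1)*(w + w))))² = (2/(-7 + w + 2*((-1 + w)*(2*w))))² = (2/(-7 + w + 2*(2*w*(-1 + w))))² = (2/(-7 + w + 4*w*(-1 + w)))² = 4/(-7 + w + 4*w*(-1 + w))²)
√(-12 - 1)*a(x) = √(-12 - 1)*(4/(-7 + 2 + 4*2*(-1 + 2))²) = √(-13)*(4/(-7 + 2 + 4*2*1)²) = (I*√13)*(4/(-7 + 2 + 8)²) = (I*√13)*(4/3²) = (I*√13)*(4*(⅑)) = (I*√13)*(4/9) = 4*I*√13/9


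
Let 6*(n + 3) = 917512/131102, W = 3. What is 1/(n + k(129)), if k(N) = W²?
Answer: 196653/1409296 ≈ 0.13954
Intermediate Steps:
k(N) = 9 (k(N) = 3² = 9)
n = -360581/196653 (n = -3 + (917512/131102)/6 = -3 + (917512*(1/131102))/6 = -3 + (⅙)*(458756/65551) = -3 + 229378/196653 = -360581/196653 ≈ -1.8336)
1/(n + k(129)) = 1/(-360581/196653 + 9) = 1/(1409296/196653) = 196653/1409296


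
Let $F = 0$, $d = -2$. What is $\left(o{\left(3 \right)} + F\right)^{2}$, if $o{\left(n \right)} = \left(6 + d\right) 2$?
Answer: $64$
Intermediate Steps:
$o{\left(n \right)} = 8$ ($o{\left(n \right)} = \left(6 - 2\right) 2 = 4 \cdot 2 = 8$)
$\left(o{\left(3 \right)} + F\right)^{2} = \left(8 + 0\right)^{2} = 8^{2} = 64$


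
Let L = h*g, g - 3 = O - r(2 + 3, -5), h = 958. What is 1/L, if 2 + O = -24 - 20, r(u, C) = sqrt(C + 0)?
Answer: I/(958*(sqrt(5) - 43*I)) ≈ -2.421e-5 + 1.259e-6*I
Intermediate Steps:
r(u, C) = sqrt(C)
O = -46 (O = -2 + (-24 - 20) = -2 - 44 = -46)
g = -43 - I*sqrt(5) (g = 3 + (-46 - sqrt(-5)) = 3 + (-46 - I*sqrt(5)) = -43 - I*sqrt(5) ≈ -43.0 - 2.2361*I)
L = -41194 - 958*I*sqrt(5) (L = 958*(-43 - I*sqrt(5)) = -41194 - 958*I*sqrt(5) ≈ -41194.0 - 2142.2*I)
1/L = 1/(-41194 - 958*I*sqrt(5))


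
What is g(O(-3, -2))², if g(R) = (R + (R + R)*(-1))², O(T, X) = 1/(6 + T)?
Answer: 1/81 ≈ 0.012346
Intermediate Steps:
g(R) = R² (g(R) = (R + (2*R)*(-1))² = (R - 2*R)² = (-R)² = R²)
g(O(-3, -2))² = ((1/(6 - 3))²)² = ((1/3)²)² = ((⅓)²)² = (⅑)² = 1/81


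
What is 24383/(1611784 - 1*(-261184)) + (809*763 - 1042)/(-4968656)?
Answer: -129127370819/1163266711376 ≈ -0.11100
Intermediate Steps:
24383/(1611784 - 1*(-261184)) + (809*763 - 1042)/(-4968656) = 24383/(1611784 + 261184) + (617267 - 1042)*(-1/4968656) = 24383/1872968 + 616225*(-1/4968656) = 24383*(1/1872968) - 616225/4968656 = 24383/1872968 - 616225/4968656 = -129127370819/1163266711376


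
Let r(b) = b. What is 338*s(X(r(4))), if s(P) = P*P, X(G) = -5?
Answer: 8450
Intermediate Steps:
s(P) = P**2
338*s(X(r(4))) = 338*(-5)**2 = 338*25 = 8450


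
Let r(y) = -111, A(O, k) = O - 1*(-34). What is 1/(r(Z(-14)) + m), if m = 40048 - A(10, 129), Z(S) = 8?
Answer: 1/39893 ≈ 2.5067e-5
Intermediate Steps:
A(O, k) = 34 + O (A(O, k) = O + 34 = 34 + O)
m = 40004 (m = 40048 - (34 + 10) = 40048 - 1*44 = 40048 - 44 = 40004)
1/(r(Z(-14)) + m) = 1/(-111 + 40004) = 1/39893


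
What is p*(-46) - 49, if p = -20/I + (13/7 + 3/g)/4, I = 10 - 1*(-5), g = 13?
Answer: -3188/273 ≈ -11.678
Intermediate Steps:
I = 15 (I = 10 + 5 = 15)
p = -443/546 (p = -20/15 + (13/7 + 3/13)/4 = -20*1/15 + (13*(⅐) + 3*(1/13))*(¼) = -4/3 + (13/7 + 3/13)*(¼) = -4/3 + (190/91)*(¼) = -4/3 + 95/182 = -443/546 ≈ -0.81136)
p*(-46) - 49 = -443/546*(-46) - 49 = 10189/273 - 49 = -3188/273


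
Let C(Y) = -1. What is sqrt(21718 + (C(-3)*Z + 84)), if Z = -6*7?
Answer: 2*sqrt(5461) ≈ 147.80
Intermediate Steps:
Z = -42
sqrt(21718 + (C(-3)*Z + 84)) = sqrt(21718 + (-1*(-42) + 84)) = sqrt(21718 + (42 + 84)) = sqrt(21718 + 126) = sqrt(21844) = 2*sqrt(5461)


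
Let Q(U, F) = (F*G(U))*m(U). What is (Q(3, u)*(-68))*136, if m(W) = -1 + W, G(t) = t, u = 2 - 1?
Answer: -55488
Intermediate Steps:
u = 1
Q(U, F) = F*U*(-1 + U) (Q(U, F) = (F*U)*(-1 + U) = F*U*(-1 + U))
(Q(3, u)*(-68))*136 = ((1*3*(-1 + 3))*(-68))*136 = ((1*3*2)*(-68))*136 = (6*(-68))*136 = -408*136 = -55488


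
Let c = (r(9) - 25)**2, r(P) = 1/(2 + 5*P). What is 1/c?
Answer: 2209/1378276 ≈ 0.0016027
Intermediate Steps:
c = 1378276/2209 (c = (1/(2 + 5*9) - 25)**2 = (1/(2 + 45) - 25)**2 = (1/47 - 25)**2 = (-1174/47)**2 = 1378276/2209 ≈ 623.94)
1/c = 1/(1378276/2209) = 2209/1378276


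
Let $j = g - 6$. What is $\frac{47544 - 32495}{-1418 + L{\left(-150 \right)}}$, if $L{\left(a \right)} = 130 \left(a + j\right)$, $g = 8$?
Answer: $- \frac{15049}{20658} \approx -0.72848$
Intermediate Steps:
$j = 2$ ($j = 8 - 6 = 2$)
$L{\left(a \right)} = 260 + 130 a$ ($L{\left(a \right)} = 130 \left(a + 2\right) = 130 \left(2 + a\right) = 260 + 130 a$)
$\frac{47544 - 32495}{-1418 + L{\left(-150 \right)}} = \frac{47544 - 32495}{-1418 + \left(260 + 130 \left(-150\right)\right)} = \frac{15049}{-1418 + \left(260 - 19500\right)} = \frac{15049}{-1418 - 19240} = \frac{15049}{-20658} = 15049 \left(- \frac{1}{20658}\right) = - \frac{15049}{20658}$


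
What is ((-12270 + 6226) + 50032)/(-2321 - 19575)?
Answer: -1571/782 ≈ -2.0089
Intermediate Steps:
((-12270 + 6226) + 50032)/(-2321 - 19575) = (-6044 + 50032)/(-21896) = 43988*(-1/21896) = -1571/782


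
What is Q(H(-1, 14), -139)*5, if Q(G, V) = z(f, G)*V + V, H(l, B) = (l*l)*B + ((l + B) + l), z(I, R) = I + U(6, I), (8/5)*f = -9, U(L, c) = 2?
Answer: 14595/8 ≈ 1824.4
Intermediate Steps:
f = -45/8 (f = (5/8)*(-9) = -45/8 ≈ -5.6250)
z(I, R) = 2 + I (z(I, R) = I + 2 = 2 + I)
H(l, B) = B + 2*l + B*l² (H(l, B) = l²*B + ((B + l) + l) = B*l² + (B + 2*l) = B + 2*l + B*l²)
Q(G, V) = -21*V/8 (Q(G, V) = (2 - 45/8)*V + V = -29*V/8 + V = -21*V/8)
Q(H(-1, 14), -139)*5 = -21/8*(-139)*5 = (2919/8)*5 = 14595/8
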